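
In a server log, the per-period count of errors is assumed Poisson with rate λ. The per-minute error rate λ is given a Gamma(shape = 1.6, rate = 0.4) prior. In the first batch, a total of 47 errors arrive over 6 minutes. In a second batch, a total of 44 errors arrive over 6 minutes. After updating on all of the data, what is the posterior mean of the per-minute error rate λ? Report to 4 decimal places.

With a Gamma(shape α, rate β) prior, the Poisson likelihood is conjugate: the posterior is Gamma(α + ΣXᵢ, β + n).
After batch 1: Gamma(α+S, β+n) = Gamma(1.6+47, 0.4+6) = Gamma(48.6, 6.4).
After batch 2: Gamma(α+S, β+n) = Gamma(48.6+44, 6.4+6) = Gamma(92.6, 12.4).
Posterior mean = α/β = 92.6/12.4 = 7.4677.

7.4677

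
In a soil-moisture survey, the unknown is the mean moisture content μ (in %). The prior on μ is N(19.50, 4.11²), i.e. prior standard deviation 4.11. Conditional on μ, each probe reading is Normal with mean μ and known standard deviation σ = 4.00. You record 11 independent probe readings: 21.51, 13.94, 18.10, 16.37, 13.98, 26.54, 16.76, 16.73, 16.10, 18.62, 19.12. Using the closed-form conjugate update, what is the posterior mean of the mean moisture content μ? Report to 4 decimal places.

18.0997

For Normal data with known variance σ², a Normal(μ₀, σ₀²) prior on μ is conjugate. Posterior precision = 1/σ₀² + n/σ²; posterior mean is the precision-weighted average of μ₀ and x̄.
Σxᵢ = 21.51 + 13.94 + 18.10 + 16.37 + 13.98 + 26.54 + 16.76 + 16.73 + 16.10 + 18.62 + 19.12 = 197.77, so n·x̄ = 197.77.
σ₀² = 4.11² = 16.8921, σ² = 4.00² = 16; σ² + n·σ₀² = 16 + 11·16.8921 = 201.8131.
Posterior mean = (μ₀/σ₀² + n·x̄/σ²)/(1/σ₀² + n/σ²) = (σ²·μ₀ + σ₀²·n·x̄)/(σ² + n·σ₀²) = (16·19.50 + 16.8921·197.77)/201.8131 = 3652.750617/201.8131 = 18.0997.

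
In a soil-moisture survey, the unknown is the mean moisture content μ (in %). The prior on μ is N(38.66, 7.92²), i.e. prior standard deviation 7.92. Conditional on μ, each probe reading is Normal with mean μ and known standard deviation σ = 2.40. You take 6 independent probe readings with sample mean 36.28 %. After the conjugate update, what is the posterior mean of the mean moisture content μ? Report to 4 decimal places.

36.3159

For Normal data with known variance σ², a Normal(μ₀, σ₀²) prior on μ is conjugate. Posterior precision = 1/σ₀² + n/σ²; posterior mean is the precision-weighted average of μ₀ and x̄.
n·x̄ = 6·36.28 = 217.68.
σ₀² = 7.92² = 62.7264, σ² = 2.40² = 5.76; σ² + n·σ₀² = 5.76 + 6·62.7264 = 382.1184.
Posterior mean = (μ₀/σ₀² + n·x̄/σ²)/(1/σ₀² + n/σ²) = (σ²·μ₀ + σ₀²·n·x̄)/(σ² + n·σ₀²) = (5.76·38.66 + 62.7264·217.68)/382.1184 = 13876.964352/382.1184 = 36.3159.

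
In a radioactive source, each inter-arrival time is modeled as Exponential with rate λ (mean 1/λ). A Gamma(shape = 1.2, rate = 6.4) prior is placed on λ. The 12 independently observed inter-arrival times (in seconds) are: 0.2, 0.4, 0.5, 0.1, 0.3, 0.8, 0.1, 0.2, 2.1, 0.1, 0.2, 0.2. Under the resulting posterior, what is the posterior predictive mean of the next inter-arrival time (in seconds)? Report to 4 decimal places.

0.9508

With a Gamma(shape α, rate β) prior on the exponential rate λ, the posterior after n observations with total T = Σxᵢ is Gamma(α+n, β+T).
Sum of observations T = 5.2 seconds; n = 12.
Posterior: Gamma(1.2+12, 6.4+5.2) = Gamma(13.2, 11.6).
The predictive distribution for the next observation is Lomax; its mean is β/(α−1) = 11.6/12.2 = 0.9508.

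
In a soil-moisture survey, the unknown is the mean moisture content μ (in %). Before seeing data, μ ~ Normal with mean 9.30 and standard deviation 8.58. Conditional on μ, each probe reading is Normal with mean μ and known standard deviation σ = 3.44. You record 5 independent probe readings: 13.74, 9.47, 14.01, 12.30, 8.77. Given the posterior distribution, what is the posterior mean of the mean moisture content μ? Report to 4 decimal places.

11.5846

For Normal data with known variance σ², a Normal(μ₀, σ₀²) prior on μ is conjugate. Posterior precision = 1/σ₀² + n/σ²; posterior mean is the precision-weighted average of μ₀ and x̄.
Σxᵢ = 13.74 + 9.47 + 14.01 + 12.30 + 8.77 = 58.29, so n·x̄ = 58.29.
σ₀² = 8.58² = 73.6164, σ² = 3.44² = 11.8336; σ² + n·σ₀² = 11.8336 + 5·73.6164 = 379.9156.
Posterior mean = (μ₀/σ₀² + n·x̄/σ²)/(1/σ₀² + n/σ²) = (σ²·μ₀ + σ₀²·n·x̄)/(σ² + n·σ₀²) = (11.8336·9.30 + 73.6164·58.29)/379.9156 = 4401.152436/379.9156 = 11.5846.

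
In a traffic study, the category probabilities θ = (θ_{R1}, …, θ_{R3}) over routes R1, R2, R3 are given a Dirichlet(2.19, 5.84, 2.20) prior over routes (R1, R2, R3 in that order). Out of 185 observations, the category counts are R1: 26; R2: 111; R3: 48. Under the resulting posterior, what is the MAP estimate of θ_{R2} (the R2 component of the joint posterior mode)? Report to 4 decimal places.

0.6026

The Dirichlet prior is conjugate to the Multinomial likelihood: each posterior αⱼ = prior αⱼ + observed count nⱼ.
Posterior concentration: (28.19, 116.84, 50.20), total = 195.23.
Joint mode component: (α_{R2}−1)/(Σα−K) = 115.84/192.23 = 0.6026.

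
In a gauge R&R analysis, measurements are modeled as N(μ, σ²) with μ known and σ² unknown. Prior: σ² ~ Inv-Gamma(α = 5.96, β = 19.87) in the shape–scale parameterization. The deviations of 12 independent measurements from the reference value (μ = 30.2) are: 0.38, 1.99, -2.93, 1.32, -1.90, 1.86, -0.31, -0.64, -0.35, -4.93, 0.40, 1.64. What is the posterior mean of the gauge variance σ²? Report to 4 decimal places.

4.0613

With known mean μ and an Inverse-Gamma(α, β) prior on σ², the Normal likelihood is conjugate: posterior is Inv-Gamma(α + n/2, β + Σ(xᵢ−μ)²/2).
Σ(xᵢ−μ)² = (0.38)² + (1.99)² + (-2.93)² + (1.32)² + (-1.90)² + (1.86)² + (-0.31)² + (-0.64)² + (-0.35)² + (-4.93)² + (0.40)² + (1.64)² = 49.2841.
Posterior: Inv-Gamma(5.96 + 12/2, 19.87 + 49.2841/2) = Inv-Gamma(11.96, 44.51205).
E[σ²|data] = β/(α−1) = 44.51205/10.96 = 4.0613.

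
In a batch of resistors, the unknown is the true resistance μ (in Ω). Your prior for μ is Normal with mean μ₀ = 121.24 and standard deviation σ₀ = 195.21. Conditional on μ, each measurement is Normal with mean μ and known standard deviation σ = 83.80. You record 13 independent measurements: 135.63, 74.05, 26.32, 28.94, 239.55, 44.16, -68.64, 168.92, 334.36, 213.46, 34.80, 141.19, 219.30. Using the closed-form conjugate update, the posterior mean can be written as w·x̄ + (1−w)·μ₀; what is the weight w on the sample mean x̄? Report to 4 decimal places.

For Normal data with known variance σ², a Normal(μ₀, σ₀²) prior on μ is conjugate. Posterior precision = 1/σ₀² + n/σ²; posterior mean is the precision-weighted average of μ₀ and x̄.
σ₀² = 195.21² = 38106.9441, σ² = 83.80² = 7022.44. Prior precision 1/σ₀² = 1/38106.9441; data precision n/σ² = 13/7022.44.
w = (n/σ²)/(1/σ₀² + n/σ²) = n·σ₀²/(σ² + n·σ₀²) = 13·38106.9441/(7022.44 + 13·38106.9441) = 495390.2733/502412.7133 = 0.9860.

0.9860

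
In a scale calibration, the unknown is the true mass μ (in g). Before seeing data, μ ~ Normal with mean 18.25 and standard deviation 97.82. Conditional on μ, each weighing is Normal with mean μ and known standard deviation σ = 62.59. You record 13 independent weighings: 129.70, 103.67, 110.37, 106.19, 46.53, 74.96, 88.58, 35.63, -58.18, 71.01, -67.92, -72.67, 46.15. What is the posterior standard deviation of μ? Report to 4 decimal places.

For Normal data with known variance σ², a Normal(μ₀, σ₀²) prior on μ is conjugate. Posterior precision = 1/σ₀² + n/σ²; posterior mean is the precision-weighted average of μ₀ and x̄.
σ₀² = 97.82² = 9568.7524, σ² = 62.59² = 3917.5081; σ² + n·σ₀² = 3917.5081 + 13·9568.7524 = 128311.2893.
Posterior precision = 1/σ₀² + n/σ² = 1/9568.7524 + 13/3917.5081 = (σ² + n·σ₀²)/(σ₀²σ²) = 128311.2893/(9568.7524·3917.5081); posterior variance σₙ² = σ₀²σ²/(σ² + n·σ₀²) = 9568.7524·3917.5081/128311.2893 = 292.146274.
Posterior SD = √σₙ² = √(9568.7524·3917.5081/128311.2893) = 17.0923.

17.0923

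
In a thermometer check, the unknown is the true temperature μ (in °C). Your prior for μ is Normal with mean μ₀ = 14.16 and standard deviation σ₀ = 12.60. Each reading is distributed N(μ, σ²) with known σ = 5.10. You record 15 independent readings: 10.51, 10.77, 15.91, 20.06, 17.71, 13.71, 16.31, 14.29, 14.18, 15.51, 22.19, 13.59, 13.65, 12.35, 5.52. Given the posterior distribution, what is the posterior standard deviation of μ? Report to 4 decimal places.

1.3097

For Normal data with known variance σ², a Normal(μ₀, σ₀²) prior on μ is conjugate. Posterior precision = 1/σ₀² + n/σ²; posterior mean is the precision-weighted average of μ₀ and x̄.
σ₀² = 12.60² = 158.76, σ² = 5.10² = 26.01; σ² + n·σ₀² = 26.01 + 15·158.76 = 2407.41.
Posterior precision = 1/σ₀² + n/σ² = 1/158.76 + 15/26.01 = (σ² + n·σ₀²)/(σ₀²σ²) = 2407.41/(158.76·26.01); posterior variance σₙ² = σ₀²σ²/(σ² + n·σ₀²) = 158.76·26.01/2407.41 = 1.715266.
Posterior SD = √σₙ² = √(158.76·26.01/2407.41) = 1.3097.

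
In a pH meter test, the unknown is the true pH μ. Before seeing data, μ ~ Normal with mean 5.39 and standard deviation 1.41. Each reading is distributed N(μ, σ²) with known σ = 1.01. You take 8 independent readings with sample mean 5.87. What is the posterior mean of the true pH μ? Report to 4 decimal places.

5.8411

For Normal data with known variance σ², a Normal(μ₀, σ₀²) prior on μ is conjugate. Posterior precision = 1/σ₀² + n/σ²; posterior mean is the precision-weighted average of μ₀ and x̄.
n·x̄ = 8·5.87 = 46.96.
σ₀² = 1.41² = 1.9881, σ² = 1.01² = 1.0201; σ² + n·σ₀² = 1.0201 + 8·1.9881 = 16.9249.
Posterior mean = (μ₀/σ₀² + n·x̄/σ²)/(1/σ₀² + n/σ²) = (σ²·μ₀ + σ₀²·n·x̄)/(σ² + n·σ₀²) = (1.0201·5.39 + 1.9881·46.96)/16.9249 = 98.859515/16.9249 = 5.8411.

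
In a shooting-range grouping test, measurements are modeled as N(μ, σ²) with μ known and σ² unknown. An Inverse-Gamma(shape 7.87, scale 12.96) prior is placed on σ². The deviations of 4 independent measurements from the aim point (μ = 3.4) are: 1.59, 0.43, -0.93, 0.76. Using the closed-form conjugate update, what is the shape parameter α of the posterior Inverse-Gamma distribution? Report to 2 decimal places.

9.87

With known mean μ and an Inverse-Gamma(α, β) prior on σ², the Normal likelihood is conjugate: posterior is Inv-Gamma(α + n/2, β + Σ(xᵢ−μ)²/2).
Σ(xᵢ−μ)² = (1.59)² + (0.43)² + (-0.93)² + (0.76)² = 4.1555.
Posterior: Inv-Gamma(7.87 + 4/2, 12.96 + 4.1555/2) = Inv-Gamma(9.87, 15.03775).
Posterior α = 9.87.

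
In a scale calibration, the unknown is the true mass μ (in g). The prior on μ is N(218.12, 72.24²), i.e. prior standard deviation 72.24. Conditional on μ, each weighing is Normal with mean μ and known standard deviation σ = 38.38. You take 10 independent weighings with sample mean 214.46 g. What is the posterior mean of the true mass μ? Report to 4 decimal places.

For Normal data with known variance σ², a Normal(μ₀, σ₀²) prior on μ is conjugate. Posterior precision = 1/σ₀² + n/σ²; posterior mean is the precision-weighted average of μ₀ and x̄.
n·x̄ = 10·214.46 = 2144.6.
σ₀² = 72.24² = 5218.6176, σ² = 38.38² = 1473.0244; σ² + n·σ₀² = 1473.0244 + 10·5218.6176 = 53659.2004.
Posterior mean = (μ₀/σ₀² + n·x̄/σ²)/(1/σ₀² + n/σ²) = (σ²·μ₀ + σ₀²·n·x̄)/(σ² + n·σ₀²) = (1473.0244·218.12 + 5218.6176·2144.6)/53659.2004 = 11513143.387088/53659.2004 = 214.5605.

214.5605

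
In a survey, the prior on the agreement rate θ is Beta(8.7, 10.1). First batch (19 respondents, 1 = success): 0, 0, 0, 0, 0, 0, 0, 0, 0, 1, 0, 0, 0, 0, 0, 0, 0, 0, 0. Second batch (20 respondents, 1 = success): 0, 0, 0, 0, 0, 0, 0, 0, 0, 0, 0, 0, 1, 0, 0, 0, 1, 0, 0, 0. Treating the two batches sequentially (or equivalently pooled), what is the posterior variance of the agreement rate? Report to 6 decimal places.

The Beta prior is conjugate to a Binomial/Bernoulli likelihood; the update adds successes to α and failures to β.
After batch 1: Beta(8.7+1, 10.1+18) = Beta(9.7, 28.1).
After batch 2: Beta(9.7+2, 28.1+18) = Beta(11.7, 46.1).
Var = αβ/((α+β)²(α+β+1)) = 11.7·46.1/(57.8²·58.8) = 0.002746.

0.002746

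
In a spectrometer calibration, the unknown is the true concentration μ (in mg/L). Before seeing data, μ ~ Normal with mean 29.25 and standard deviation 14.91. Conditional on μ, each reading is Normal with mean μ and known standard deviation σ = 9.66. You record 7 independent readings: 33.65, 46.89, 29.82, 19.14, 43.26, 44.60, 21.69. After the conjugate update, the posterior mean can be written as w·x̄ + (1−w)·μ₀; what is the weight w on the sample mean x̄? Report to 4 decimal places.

0.9434

For Normal data with known variance σ², a Normal(μ₀, σ₀²) prior on μ is conjugate. Posterior precision = 1/σ₀² + n/σ²; posterior mean is the precision-weighted average of μ₀ and x̄.
σ₀² = 14.91² = 222.3081, σ² = 9.66² = 93.3156. Prior precision 1/σ₀² = 1/222.3081; data precision n/σ² = 7/93.3156.
w = (n/σ²)/(1/σ₀² + n/σ²) = n·σ₀²/(σ² + n·σ₀²) = 7·222.3081/(93.3156 + 7·222.3081) = 1556.1567/1649.4723 = 0.9434.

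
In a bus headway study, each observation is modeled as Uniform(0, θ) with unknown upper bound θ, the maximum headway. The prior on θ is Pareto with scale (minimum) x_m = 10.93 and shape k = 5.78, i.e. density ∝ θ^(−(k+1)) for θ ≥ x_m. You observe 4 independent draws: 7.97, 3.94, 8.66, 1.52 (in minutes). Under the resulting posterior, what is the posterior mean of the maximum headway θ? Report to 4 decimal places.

12.1749

A Pareto(scale x_m, shape k) prior on the upper bound θ of Uniform(0, θ) is conjugate: posterior is Pareto(max(x_m, max xᵢ), k + n).
Sample maximum = 8.66; prior scale x_m = 10.93 → posterior scale = max = 10.93.
Posterior shape = 5.78 + 4 = 9.78.
E[θ|data] = k·x_m/(k−1) = 9.78·10.93/8.78 = 12.1749.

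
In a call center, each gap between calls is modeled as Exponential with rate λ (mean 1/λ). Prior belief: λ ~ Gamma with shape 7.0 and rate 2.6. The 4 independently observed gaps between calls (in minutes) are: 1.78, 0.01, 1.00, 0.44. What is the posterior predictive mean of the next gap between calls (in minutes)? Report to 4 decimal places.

0.5830

With a Gamma(shape α, rate β) prior on the exponential rate λ, the posterior after n observations with total T = Σxᵢ is Gamma(α+n, β+T).
Sum of observations T = 3.23 minutes; n = 4.
Posterior: Gamma(7.0+4, 2.6+3.23) = Gamma(11.0, 5.83).
The predictive distribution for the next observation is Lomax; its mean is β/(α−1) = 5.83/10.0 = 0.5830.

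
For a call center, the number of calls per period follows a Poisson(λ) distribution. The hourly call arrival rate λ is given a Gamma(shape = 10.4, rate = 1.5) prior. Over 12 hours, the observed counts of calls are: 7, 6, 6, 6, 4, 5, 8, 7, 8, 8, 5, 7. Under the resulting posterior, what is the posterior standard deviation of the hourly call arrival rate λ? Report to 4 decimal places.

0.6925

With a Gamma(shape α, rate β) prior, the Poisson likelihood is conjugate: the posterior is Gamma(α + ΣXᵢ, β + n).
Sum of counts S = 77 over n = 12 hours.
Posterior: Gamma(α+S, β+n) = Gamma(10.4+77, 1.5+12) = Gamma(87.4, 13.5).
SD = √α/β = √87.4/13.5 = 0.6925.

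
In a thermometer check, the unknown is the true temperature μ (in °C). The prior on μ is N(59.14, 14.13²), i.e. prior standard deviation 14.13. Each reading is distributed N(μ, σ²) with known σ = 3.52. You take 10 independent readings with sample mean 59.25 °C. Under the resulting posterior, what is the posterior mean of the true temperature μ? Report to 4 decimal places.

59.2493

For Normal data with known variance σ², a Normal(μ₀, σ₀²) prior on μ is conjugate. Posterior precision = 1/σ₀² + n/σ²; posterior mean is the precision-weighted average of μ₀ and x̄.
n·x̄ = 10·59.25 = 592.5.
σ₀² = 14.13² = 199.6569, σ² = 3.52² = 12.3904; σ² + n·σ₀² = 12.3904 + 10·199.6569 = 2008.9594.
Posterior mean = (μ₀/σ₀² + n·x̄/σ²)/(1/σ₀² + n/σ²) = (σ²·μ₀ + σ₀²·n·x̄)/(σ² + n·σ₀²) = (12.3904·59.14 + 199.6569·592.5)/2008.9594 = 119029.481506/2008.9594 = 59.2493.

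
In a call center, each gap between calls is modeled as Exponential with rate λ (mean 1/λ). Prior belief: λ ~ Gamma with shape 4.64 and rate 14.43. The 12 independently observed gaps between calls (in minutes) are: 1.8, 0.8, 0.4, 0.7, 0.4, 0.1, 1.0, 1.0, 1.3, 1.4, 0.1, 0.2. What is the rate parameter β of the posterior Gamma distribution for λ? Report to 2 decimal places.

23.63

With a Gamma(shape α, rate β) prior on the exponential rate λ, the posterior after n observations with total T = Σxᵢ is Gamma(α+n, β+T).
Sum of observations T = 9.2 minutes; n = 12.
Posterior: Gamma(4.64+12, 14.43+9.2) = Gamma(16.64, 23.63).
Posterior β = 23.63.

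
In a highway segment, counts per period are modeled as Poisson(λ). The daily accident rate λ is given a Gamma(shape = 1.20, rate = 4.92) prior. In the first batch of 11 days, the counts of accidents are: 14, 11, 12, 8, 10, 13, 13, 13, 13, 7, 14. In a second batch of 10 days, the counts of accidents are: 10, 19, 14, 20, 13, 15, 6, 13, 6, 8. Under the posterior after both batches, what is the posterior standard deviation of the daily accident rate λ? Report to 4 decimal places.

With a Gamma(shape α, rate β) prior, the Poisson likelihood is conjugate: the posterior is Gamma(α + ΣXᵢ, β + n).
Batch 1: sum of counts S = 128 over n = 11 days.
After batch 1: Gamma(α+S, β+n) = Gamma(1.20+128, 4.92+11) = Gamma(129.20, 15.92).
Batch 2: sum of counts S = 124 over n = 10 days.
After batch 2: Gamma(α+S, β+n) = Gamma(129.20+124, 15.92+10) = Gamma(253.20, 25.92).
SD = √α/β = √253.20/25.92 = 0.6139.

0.6139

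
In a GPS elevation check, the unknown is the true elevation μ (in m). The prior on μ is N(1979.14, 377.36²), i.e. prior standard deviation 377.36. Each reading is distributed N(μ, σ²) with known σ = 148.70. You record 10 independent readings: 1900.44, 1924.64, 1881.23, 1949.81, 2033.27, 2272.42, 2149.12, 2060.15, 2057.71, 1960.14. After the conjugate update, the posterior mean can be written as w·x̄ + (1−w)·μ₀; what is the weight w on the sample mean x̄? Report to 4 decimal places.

0.9847

For Normal data with known variance σ², a Normal(μ₀, σ₀²) prior on μ is conjugate. Posterior precision = 1/σ₀² + n/σ²; posterior mean is the precision-weighted average of μ₀ and x̄.
σ₀² = 377.36² = 142400.5696, σ² = 148.70² = 22111.69. Prior precision 1/σ₀² = 1/142400.5696; data precision n/σ² = 10/22111.69.
w = (n/σ²)/(1/σ₀² + n/σ²) = n·σ₀²/(σ² + n·σ₀²) = 10·142400.5696/(22111.69 + 10·142400.5696) = 1424005.696/1446117.386 = 0.9847.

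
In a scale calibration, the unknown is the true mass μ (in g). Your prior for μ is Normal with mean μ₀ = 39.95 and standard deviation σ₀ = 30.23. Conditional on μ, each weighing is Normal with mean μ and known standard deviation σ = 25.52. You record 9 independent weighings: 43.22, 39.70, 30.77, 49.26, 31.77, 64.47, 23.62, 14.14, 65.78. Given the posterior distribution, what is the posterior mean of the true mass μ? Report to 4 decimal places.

For Normal data with known variance σ², a Normal(μ₀, σ₀²) prior on μ is conjugate. Posterior precision = 1/σ₀² + n/σ²; posterior mean is the precision-weighted average of μ₀ and x̄.
Σxᵢ = 43.22 + 39.70 + 30.77 + 49.26 + 31.77 + 64.47 + 23.62 + 14.14 + 65.78 = 362.73, so n·x̄ = 362.73.
σ₀² = 30.23² = 913.8529, σ² = 25.52² = 651.2704; σ² + n·σ₀² = 651.2704 + 9·913.8529 = 8875.9465.
Posterior mean = (μ₀/σ₀² + n·x̄/σ²)/(1/σ₀² + n/σ²) = (σ²·μ₀ + σ₀²·n·x̄)/(σ² + n·σ₀²) = (651.2704·39.95 + 913.8529·362.73)/8875.9465 = 357500.114897/8875.9465 = 40.2774.

40.2774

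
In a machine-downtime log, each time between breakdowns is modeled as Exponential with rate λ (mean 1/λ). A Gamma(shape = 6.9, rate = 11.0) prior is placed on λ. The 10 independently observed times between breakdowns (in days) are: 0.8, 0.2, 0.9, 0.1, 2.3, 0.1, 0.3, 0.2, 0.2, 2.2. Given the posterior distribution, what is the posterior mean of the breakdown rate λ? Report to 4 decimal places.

0.9235

With a Gamma(shape α, rate β) prior on the exponential rate λ, the posterior after n observations with total T = Σxᵢ is Gamma(α+n, β+T).
Sum of observations T = 7.3 days; n = 10.
Posterior: Gamma(6.9+10, 11.0+7.3) = Gamma(16.9, 18.3).
Posterior mean of λ = α/β = 16.9/18.3 = 0.9235.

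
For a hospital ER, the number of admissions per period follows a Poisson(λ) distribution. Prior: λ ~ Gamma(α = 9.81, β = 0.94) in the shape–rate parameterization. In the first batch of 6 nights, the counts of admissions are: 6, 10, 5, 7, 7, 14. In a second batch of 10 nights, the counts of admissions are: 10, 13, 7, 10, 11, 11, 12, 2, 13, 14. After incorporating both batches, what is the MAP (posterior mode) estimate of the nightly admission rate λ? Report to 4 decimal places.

With a Gamma(shape α, rate β) prior, the Poisson likelihood is conjugate: the posterior is Gamma(α + ΣXᵢ, β + n).
Batch 1: sum of counts S = 49 over n = 6 nights.
After batch 1: Gamma(α+S, β+n) = Gamma(9.81+49, 0.94+6) = Gamma(58.81, 6.94).
Batch 2: sum of counts S = 103 over n = 10 nights.
After batch 2: Gamma(α+S, β+n) = Gamma(58.81+103, 6.94+10) = Gamma(161.81, 16.94).
Mode of Gamma(α,β) for α≥1 is (α−1)/β = 160.81/16.94 = 9.4929.

9.4929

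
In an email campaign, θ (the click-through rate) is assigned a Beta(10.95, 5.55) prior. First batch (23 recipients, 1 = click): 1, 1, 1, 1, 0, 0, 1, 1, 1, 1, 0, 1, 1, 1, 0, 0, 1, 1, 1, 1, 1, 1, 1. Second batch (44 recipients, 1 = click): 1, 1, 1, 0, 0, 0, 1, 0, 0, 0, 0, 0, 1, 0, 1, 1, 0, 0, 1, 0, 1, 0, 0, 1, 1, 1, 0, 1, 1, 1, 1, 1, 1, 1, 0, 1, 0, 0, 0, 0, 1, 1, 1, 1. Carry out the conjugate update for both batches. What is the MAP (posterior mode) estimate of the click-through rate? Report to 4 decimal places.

0.6374

The Beta prior is conjugate to a Binomial/Bernoulli likelihood; the update adds successes to α and failures to β.
After batch 1: Beta(10.95+18, 5.55+5) = Beta(28.95, 10.55).
After batch 2: Beta(28.95+24, 10.55+20) = Beta(52.95, 30.55).
Mode of Beta(a,b) for a,b>1 is (a−1)/(a+b−2) = 51.95/81.50 = 0.6374.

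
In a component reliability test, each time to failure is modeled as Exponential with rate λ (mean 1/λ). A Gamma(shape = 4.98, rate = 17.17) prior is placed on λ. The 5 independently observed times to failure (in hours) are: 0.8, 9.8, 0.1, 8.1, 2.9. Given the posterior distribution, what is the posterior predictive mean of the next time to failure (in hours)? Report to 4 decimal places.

4.3285

With a Gamma(shape α, rate β) prior on the exponential rate λ, the posterior after n observations with total T = Σxᵢ is Gamma(α+n, β+T).
Sum of observations T = 21.7 hours; n = 5.
Posterior: Gamma(4.98+5, 17.17+21.7) = Gamma(9.98, 38.87).
The predictive distribution for the next observation is Lomax; its mean is β/(α−1) = 38.87/8.98 = 4.3285.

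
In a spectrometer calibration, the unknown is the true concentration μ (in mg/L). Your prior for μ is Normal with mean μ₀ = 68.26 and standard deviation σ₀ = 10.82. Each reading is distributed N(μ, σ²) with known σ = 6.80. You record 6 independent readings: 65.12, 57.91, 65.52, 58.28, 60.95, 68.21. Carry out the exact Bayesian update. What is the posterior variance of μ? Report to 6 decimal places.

7.230684

For Normal data with known variance σ², a Normal(μ₀, σ₀²) prior on μ is conjugate. Posterior precision = 1/σ₀² + n/σ²; posterior mean is the precision-weighted average of μ₀ and x̄.
σ₀² = 10.82² = 117.0724, σ² = 6.80² = 46.24; σ² + n·σ₀² = 46.24 + 6·117.0724 = 748.6744.
Posterior precision = 1/σ₀² + n/σ² = 1/117.0724 + 6/46.24 = (σ² + n·σ₀²)/(σ₀²σ²) = 748.6744/(117.0724·46.24); posterior variance σₙ² = σ₀²σ²/(σ² + n·σ₀²) = 117.0724·46.24/748.6744 = 7.230684.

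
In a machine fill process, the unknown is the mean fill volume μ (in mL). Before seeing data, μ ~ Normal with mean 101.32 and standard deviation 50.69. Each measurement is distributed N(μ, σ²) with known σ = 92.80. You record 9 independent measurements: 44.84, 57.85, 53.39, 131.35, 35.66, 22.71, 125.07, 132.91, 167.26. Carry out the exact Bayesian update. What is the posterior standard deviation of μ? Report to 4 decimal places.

For Normal data with known variance σ², a Normal(μ₀, σ₀²) prior on μ is conjugate. Posterior precision = 1/σ₀² + n/σ²; posterior mean is the precision-weighted average of μ₀ and x̄.
σ₀² = 50.69² = 2569.4761, σ² = 92.80² = 8611.84; σ² + n·σ₀² = 8611.84 + 9·2569.4761 = 31737.1249.
Posterior precision = 1/σ₀² + n/σ² = 1/2569.4761 + 9/8611.84 = (σ² + n·σ₀²)/(σ₀²σ²) = 31737.1249/(2569.4761·8611.84); posterior variance σₙ² = σ₀²σ²/(σ² + n·σ₀²) = 2569.4761·8611.84/31737.1249 = 697.225005.
Posterior SD = √σₙ² = √(2569.4761·8611.84/31737.1249) = 26.4050.

26.4050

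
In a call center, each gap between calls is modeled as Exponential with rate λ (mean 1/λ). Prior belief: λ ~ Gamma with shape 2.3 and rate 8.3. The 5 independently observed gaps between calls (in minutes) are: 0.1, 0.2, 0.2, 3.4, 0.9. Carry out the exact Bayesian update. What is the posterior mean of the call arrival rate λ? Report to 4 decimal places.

0.5573

With a Gamma(shape α, rate β) prior on the exponential rate λ, the posterior after n observations with total T = Σxᵢ is Gamma(α+n, β+T).
Sum of observations T = 4.8 minutes; n = 5.
Posterior: Gamma(2.3+5, 8.3+4.8) = Gamma(7.3, 13.1).
Posterior mean of λ = α/β = 7.3/13.1 = 0.5573.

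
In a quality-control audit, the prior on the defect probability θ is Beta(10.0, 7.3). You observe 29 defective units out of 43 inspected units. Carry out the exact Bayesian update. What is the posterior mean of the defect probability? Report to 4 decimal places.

The Beta prior is conjugate to a Binomial/Bernoulli likelihood; the update adds successes to α and failures to β.
Posterior: Beta(α+k, β+n−k) = Beta(10.0+29, 7.3+14) = Beta(39.0, 21.3).
Posterior mean = α/(α+β) = 39.0/60.3 = 0.6468.

0.6468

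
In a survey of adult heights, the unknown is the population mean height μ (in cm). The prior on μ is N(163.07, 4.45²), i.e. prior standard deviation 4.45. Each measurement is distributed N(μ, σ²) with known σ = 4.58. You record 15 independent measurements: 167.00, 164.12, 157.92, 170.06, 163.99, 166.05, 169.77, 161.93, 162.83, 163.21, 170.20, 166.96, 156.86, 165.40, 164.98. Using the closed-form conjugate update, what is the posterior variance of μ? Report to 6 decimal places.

1.306186

For Normal data with known variance σ², a Normal(μ₀, σ₀²) prior on μ is conjugate. Posterior precision = 1/σ₀² + n/σ²; posterior mean is the precision-weighted average of μ₀ and x̄.
σ₀² = 4.45² = 19.8025, σ² = 4.58² = 20.9764; σ² + n·σ₀² = 20.9764 + 15·19.8025 = 318.0139.
Posterior precision = 1/σ₀² + n/σ² = 1/19.8025 + 15/20.9764 = (σ² + n·σ₀²)/(σ₀²σ²) = 318.0139/(19.8025·20.9764); posterior variance σₙ² = σ₀²σ²/(σ² + n·σ₀²) = 19.8025·20.9764/318.0139 = 1.306186.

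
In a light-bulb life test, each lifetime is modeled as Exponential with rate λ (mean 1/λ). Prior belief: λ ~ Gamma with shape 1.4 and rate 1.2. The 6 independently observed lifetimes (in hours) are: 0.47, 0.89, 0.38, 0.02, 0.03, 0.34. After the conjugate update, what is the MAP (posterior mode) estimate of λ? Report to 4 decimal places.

1.9219

With a Gamma(shape α, rate β) prior on the exponential rate λ, the posterior after n observations with total T = Σxᵢ is Gamma(α+n, β+T).
Sum of observations T = 2.13 hours; n = 6.
Posterior: Gamma(1.4+6, 1.2+2.13) = Gamma(7.4, 3.33).
Mode = (α−1)/β = 1.9219.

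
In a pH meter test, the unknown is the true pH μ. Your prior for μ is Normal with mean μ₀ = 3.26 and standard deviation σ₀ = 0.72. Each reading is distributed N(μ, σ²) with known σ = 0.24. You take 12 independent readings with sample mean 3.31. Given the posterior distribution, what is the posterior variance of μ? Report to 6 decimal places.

For Normal data with known variance σ², a Normal(μ₀, σ₀²) prior on μ is conjugate. Posterior precision = 1/σ₀² + n/σ²; posterior mean is the precision-weighted average of μ₀ and x̄.
σ₀² = 0.72² = 0.5184, σ² = 0.24² = 0.0576; σ² + n·σ₀² = 0.0576 + 12·0.5184 = 6.2784.
Posterior precision = 1/σ₀² + n/σ² = 1/0.5184 + 12/0.0576 = (σ² + n·σ₀²)/(σ₀²σ²) = 6.2784/(0.5184·0.0576); posterior variance σₙ² = σ₀²σ²/(σ² + n·σ₀²) = 0.5184·0.0576/6.2784 = 0.004756.

0.004756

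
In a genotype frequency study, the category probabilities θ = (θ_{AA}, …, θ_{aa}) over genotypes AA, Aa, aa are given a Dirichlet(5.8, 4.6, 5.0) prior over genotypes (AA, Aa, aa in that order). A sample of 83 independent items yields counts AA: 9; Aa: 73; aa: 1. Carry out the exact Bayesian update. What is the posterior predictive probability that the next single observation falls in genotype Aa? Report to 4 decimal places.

The Dirichlet prior is conjugate to the Multinomial likelihood: each posterior αⱼ = prior αⱼ + observed count nⱼ.
Posterior concentration: (14.8, 77.6, 6.0), total = 98.4.
P(next = Aa | data) = α_{Aa}/Σα = 0.7886.

0.7886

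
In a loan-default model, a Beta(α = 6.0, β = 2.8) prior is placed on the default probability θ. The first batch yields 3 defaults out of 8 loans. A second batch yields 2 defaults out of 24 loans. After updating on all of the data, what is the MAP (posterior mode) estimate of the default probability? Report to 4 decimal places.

The Beta prior is conjugate to a Binomial/Bernoulli likelihood; the update adds successes to α and failures to β.
After batch 1: Beta(6.0+3, 2.8+5) = Beta(9.0, 7.8).
After batch 2: Beta(9.0+2, 7.8+22) = Beta(11.0, 29.8).
Mode of Beta(a,b) for a,b>1 is (a−1)/(a+b−2) = 10.0/38.8 = 0.2577.

0.2577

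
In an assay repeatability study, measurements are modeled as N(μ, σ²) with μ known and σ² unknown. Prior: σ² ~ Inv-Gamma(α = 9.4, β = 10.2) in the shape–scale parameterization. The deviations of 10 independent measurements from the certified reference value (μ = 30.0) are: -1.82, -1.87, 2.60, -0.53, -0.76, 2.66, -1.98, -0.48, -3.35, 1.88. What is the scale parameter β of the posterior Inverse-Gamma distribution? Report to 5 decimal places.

30.40555

With known mean μ and an Inverse-Gamma(α, β) prior on σ², the Normal likelihood is conjugate: posterior is Inv-Gamma(α + n/2, β + Σ(xᵢ−μ)²/2).
Σ(xᵢ−μ)² = (-1.82)² + (-1.87)² + (2.60)² + (-0.53)² + (-0.76)² + (2.66)² + (-1.98)² + (-0.48)² + (-3.35)² + (1.88)² = 40.4111.
Posterior: Inv-Gamma(9.4 + 10/2, 10.2 + 40.4111/2) = Inv-Gamma(14.40, 30.40555).
Posterior β = 30.40555.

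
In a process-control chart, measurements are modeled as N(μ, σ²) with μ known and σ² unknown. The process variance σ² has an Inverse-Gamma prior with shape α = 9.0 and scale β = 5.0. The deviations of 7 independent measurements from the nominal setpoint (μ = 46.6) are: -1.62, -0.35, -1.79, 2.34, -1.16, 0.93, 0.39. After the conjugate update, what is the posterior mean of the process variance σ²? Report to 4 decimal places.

1.0343

With known mean μ and an Inverse-Gamma(α, β) prior on σ², the Normal likelihood is conjugate: posterior is Inv-Gamma(α + n/2, β + Σ(xᵢ−μ)²/2).
Σ(xᵢ−μ)² = (-1.62)² + (-0.35)² + (-1.79)² + (2.34)² + (-1.16)² + (0.93)² + (0.39)² = 13.7892.
Posterior: Inv-Gamma(9.0 + 7/2, 5.0 + 13.7892/2) = Inv-Gamma(12.50, 11.89460).
E[σ²|data] = β/(α−1) = 11.89460/11.50 = 1.0343.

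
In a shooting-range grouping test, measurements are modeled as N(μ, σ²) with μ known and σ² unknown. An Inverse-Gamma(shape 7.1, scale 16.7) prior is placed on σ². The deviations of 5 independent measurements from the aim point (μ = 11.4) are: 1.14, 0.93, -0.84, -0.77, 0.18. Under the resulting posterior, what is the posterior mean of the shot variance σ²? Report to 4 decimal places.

2.1451

With known mean μ and an Inverse-Gamma(α, β) prior on σ², the Normal likelihood is conjugate: posterior is Inv-Gamma(α + n/2, β + Σ(xᵢ−μ)²/2).
Σ(xᵢ−μ)² = (1.14)² + (0.93)² + (-0.84)² + (-0.77)² + (0.18)² = 3.4954.
Posterior: Inv-Gamma(7.1 + 5/2, 16.7 + 3.4954/2) = Inv-Gamma(9.60, 18.44770).
E[σ²|data] = β/(α−1) = 18.44770/8.60 = 2.1451.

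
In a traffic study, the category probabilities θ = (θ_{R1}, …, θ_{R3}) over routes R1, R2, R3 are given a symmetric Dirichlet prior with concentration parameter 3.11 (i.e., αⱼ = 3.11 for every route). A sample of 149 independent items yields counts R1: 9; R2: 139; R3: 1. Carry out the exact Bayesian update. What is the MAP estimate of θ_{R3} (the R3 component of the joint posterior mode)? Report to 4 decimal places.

The Dirichlet prior is conjugate to the Multinomial likelihood: each posterior αⱼ = prior αⱼ + observed count nⱼ.
Posterior concentration: (12.11, 142.11, 4.11), total = 158.33.
Joint mode component: (α_{R3}−1)/(Σα−K) = 3.11/155.33 = 0.0200.

0.0200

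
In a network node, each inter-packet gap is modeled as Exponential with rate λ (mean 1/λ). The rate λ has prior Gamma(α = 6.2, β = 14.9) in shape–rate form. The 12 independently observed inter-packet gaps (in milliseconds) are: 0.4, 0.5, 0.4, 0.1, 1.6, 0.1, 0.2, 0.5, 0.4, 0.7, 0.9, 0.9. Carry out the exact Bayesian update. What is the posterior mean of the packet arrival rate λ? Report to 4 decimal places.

0.8426

With a Gamma(shape α, rate β) prior on the exponential rate λ, the posterior after n observations with total T = Σxᵢ is Gamma(α+n, β+T).
Sum of observations T = 6.7 milliseconds; n = 12.
Posterior: Gamma(6.2+12, 14.9+6.7) = Gamma(18.2, 21.6).
Posterior mean of λ = α/β = 18.2/21.6 = 0.8426.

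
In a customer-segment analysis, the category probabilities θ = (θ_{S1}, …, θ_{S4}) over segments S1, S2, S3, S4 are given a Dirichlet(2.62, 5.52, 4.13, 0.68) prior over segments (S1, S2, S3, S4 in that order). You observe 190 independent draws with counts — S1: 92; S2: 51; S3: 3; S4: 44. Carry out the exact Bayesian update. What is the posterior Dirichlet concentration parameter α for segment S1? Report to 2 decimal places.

94.62

The Dirichlet prior is conjugate to the Multinomial likelihood: each posterior αⱼ = prior αⱼ + observed count nⱼ.
Posterior concentration: (94.62, 56.52, 7.13, 44.68), total = 202.95.
α_{S1} = 2.62 + 92 = 94.62.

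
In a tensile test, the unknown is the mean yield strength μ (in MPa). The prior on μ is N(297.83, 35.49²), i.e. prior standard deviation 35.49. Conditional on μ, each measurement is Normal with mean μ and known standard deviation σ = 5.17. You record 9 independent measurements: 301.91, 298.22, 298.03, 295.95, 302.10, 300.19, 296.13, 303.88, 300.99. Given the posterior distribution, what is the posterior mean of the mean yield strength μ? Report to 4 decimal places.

For Normal data with known variance σ², a Normal(μ₀, σ₀²) prior on μ is conjugate. Posterior precision = 1/σ₀² + n/σ²; posterior mean is the precision-weighted average of μ₀ and x̄.
Σxᵢ = 301.91 + 298.22 + 298.03 + 295.95 + 302.10 + 300.19 + 296.13 + 303.88 + 300.99 = 2697.4, so n·x̄ = 2697.4.
σ₀² = 35.49² = 1259.5401, σ² = 5.17² = 26.7289; σ² + n·σ₀² = 26.7289 + 9·1259.5401 = 11362.5898.
Posterior mean = (μ₀/σ₀² + n·x̄/σ²)/(1/σ₀² + n/σ²) = (σ²·μ₀ + σ₀²·n·x̄)/(σ² + n·σ₀²) = (26.7289·297.83 + 1259.5401·2697.4)/11362.5898 = 3405444.134027/11362.5898 = 299.7067.

299.7067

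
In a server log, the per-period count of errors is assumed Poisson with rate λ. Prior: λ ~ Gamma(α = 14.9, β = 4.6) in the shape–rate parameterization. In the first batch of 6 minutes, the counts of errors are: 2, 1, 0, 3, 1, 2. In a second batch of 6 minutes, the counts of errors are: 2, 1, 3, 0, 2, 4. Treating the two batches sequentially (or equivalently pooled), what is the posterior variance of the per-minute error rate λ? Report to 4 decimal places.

0.1303

With a Gamma(shape α, rate β) prior, the Poisson likelihood is conjugate: the posterior is Gamma(α + ΣXᵢ, β + n).
Batch 1: sum of counts S = 9 over n = 6 minutes.
After batch 1: Gamma(α+S, β+n) = Gamma(14.9+9, 4.6+6) = Gamma(23.9, 10.6).
Batch 2: sum of counts S = 12 over n = 6 minutes.
After batch 2: Gamma(α+S, β+n) = Gamma(23.9+12, 10.6+6) = Gamma(35.9, 16.6).
Var = α/β² = 35.9/16.6² = 0.1303.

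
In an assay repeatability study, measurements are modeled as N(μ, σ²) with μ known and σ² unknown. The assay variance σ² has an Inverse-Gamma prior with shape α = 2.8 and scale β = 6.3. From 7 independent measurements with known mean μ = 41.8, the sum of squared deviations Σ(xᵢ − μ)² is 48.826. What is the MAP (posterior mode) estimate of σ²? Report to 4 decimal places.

4.2073

With known mean μ and an Inverse-Gamma(α, β) prior on σ², the Normal likelihood is conjugate: posterior is Inv-Gamma(α + n/2, β + Σ(xᵢ−μ)²/2).
Posterior: Inv-Gamma(2.8 + 7/2, 6.3 + 48.826/2) = Inv-Gamma(6.30, 30.7130).
Mode = β/(α+1) = 30.7130/7.30 = 4.2073.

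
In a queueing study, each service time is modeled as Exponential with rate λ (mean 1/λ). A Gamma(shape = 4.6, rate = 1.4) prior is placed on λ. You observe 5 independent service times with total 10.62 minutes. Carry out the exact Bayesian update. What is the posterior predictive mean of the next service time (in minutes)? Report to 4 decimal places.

1.3977

With a Gamma(shape α, rate β) prior on the exponential rate λ, the posterior after n observations with total T = Σxᵢ is Gamma(α+n, β+T).
Posterior: Gamma(4.6+5, 1.4+10.62) = Gamma(9.6, 12.02).
The predictive distribution for the next observation is Lomax; its mean is β/(α−1) = 12.02/8.6 = 1.3977.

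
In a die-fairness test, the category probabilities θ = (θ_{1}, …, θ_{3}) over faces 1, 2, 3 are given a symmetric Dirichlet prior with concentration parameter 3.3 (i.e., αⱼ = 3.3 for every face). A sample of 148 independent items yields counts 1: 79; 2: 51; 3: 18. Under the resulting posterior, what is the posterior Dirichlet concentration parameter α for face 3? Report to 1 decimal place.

21.3

The Dirichlet prior is conjugate to the Multinomial likelihood: each posterior αⱼ = prior αⱼ + observed count nⱼ.
Posterior concentration: (82.3, 54.3, 21.3), total = 157.9.
α_{3} = 3.3 + 18 = 21.3.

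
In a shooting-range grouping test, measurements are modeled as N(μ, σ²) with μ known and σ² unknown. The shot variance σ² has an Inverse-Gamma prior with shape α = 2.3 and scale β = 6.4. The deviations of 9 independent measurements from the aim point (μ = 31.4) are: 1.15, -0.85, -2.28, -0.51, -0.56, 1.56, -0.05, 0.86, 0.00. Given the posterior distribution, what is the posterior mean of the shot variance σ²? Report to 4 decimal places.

2.0511

With known mean μ and an Inverse-Gamma(α, β) prior on σ², the Normal likelihood is conjugate: posterior is Inv-Gamma(α + n/2, β + Σ(xᵢ−μ)²/2).
Σ(xᵢ−μ)² = (1.15)² + (-0.85)² + (-2.28)² + (-0.51)² + (-0.56)² + (1.56)² + (-0.05)² + (0.86)² + (0.00)² = 10.9928.
Posterior: Inv-Gamma(2.3 + 9/2, 6.4 + 10.9928/2) = Inv-Gamma(6.80, 11.89640).
E[σ²|data] = β/(α−1) = 11.89640/5.80 = 2.0511.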